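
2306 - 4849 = - 2543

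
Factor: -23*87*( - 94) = 2^1 *3^1 * 23^1 *29^1 * 47^1=188094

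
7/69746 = 7/69746 = 0.00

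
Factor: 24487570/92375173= 2^1* 5^1*11^( - 1 )*41^(  -  1 ) *239^(- 1)* 857^( - 1 ) * 2448757^1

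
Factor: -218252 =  - 2^2*54563^1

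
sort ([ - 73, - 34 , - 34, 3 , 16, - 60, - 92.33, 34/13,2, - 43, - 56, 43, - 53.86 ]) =[-92.33, - 73, - 60, - 56, - 53.86, - 43, - 34,-34,2, 34/13, 3, 16, 43] 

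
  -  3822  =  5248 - 9070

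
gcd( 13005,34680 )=4335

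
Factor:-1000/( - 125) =2^3 =8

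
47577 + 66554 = 114131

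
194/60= 3 + 7/30 = 3.23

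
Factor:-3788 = -2^2*947^1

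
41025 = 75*547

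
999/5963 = 999/5963 = 0.17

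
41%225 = 41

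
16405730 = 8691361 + 7714369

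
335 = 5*67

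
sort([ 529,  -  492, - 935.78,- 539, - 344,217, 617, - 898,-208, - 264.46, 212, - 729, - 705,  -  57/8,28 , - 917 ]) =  [ - 935.78, - 917, -898,  -  729,-705, - 539, - 492,-344, - 264.46, - 208,- 57/8, 28, 212, 217, 529 , 617] 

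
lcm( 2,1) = 2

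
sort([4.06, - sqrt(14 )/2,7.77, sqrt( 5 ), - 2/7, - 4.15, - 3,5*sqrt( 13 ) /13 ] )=[ - 4.15, - 3, - sqrt(14) /2 ,-2/7,5 * sqrt( 13 ) /13,sqrt( 5 ), 4.06 , 7.77]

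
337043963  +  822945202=1159989165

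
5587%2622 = 343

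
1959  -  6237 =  - 4278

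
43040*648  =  27889920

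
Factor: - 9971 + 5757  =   - 2^1  *  7^2*43^1 = -4214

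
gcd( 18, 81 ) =9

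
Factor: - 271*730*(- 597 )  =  2^1*3^1*5^1*73^1*199^1*271^1= 118104510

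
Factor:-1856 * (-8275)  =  2^6* 5^2*29^1*331^1 = 15358400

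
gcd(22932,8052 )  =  12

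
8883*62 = 550746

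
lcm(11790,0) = 0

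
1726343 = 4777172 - 3050829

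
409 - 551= -142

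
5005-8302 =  - 3297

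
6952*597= 4150344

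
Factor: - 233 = -233^1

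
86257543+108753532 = 195011075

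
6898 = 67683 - 60785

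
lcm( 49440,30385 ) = 2916960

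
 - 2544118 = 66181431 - 68725549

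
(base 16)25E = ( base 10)606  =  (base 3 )211110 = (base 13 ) 378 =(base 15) 2A6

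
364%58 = 16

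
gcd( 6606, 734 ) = 734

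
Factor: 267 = 3^1 *89^1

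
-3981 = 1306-5287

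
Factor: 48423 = 3^1*16141^1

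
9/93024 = 1/10336 = 0.00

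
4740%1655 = 1430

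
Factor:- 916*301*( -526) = 145026616 = 2^3*7^1*43^1*229^1*263^1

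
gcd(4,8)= 4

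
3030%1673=1357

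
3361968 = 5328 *631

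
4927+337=5264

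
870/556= 1 + 157/278 = 1.56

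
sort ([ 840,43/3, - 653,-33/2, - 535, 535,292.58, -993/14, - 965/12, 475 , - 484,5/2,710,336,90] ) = [-653,-535, - 484,-965/12,-993/14, -33/2,5/2,43/3, 90, 292.58,336, 475,535,  710,  840]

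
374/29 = 374/29 =12.90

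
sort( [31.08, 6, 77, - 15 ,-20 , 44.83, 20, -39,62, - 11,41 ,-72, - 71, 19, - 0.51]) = [- 72,-71, - 39,-20, - 15, - 11,-0.51, 6, 19,  20, 31.08,  41, 44.83,62, 77]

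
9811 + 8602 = 18413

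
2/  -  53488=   -  1/26744 = -0.00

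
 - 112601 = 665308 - 777909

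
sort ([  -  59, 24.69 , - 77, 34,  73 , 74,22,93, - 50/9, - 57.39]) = [ - 77, - 59, -57.39,-50/9,22, 24.69, 34 , 73, 74, 93 ] 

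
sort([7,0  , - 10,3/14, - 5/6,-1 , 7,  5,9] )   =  [ - 10, - 1, - 5/6,0,  3/14,5, 7,7,9 ] 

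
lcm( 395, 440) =34760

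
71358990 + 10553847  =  81912837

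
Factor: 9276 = 2^2*3^1 * 773^1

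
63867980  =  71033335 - 7165355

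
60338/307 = 60338/307 =196.54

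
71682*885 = 63438570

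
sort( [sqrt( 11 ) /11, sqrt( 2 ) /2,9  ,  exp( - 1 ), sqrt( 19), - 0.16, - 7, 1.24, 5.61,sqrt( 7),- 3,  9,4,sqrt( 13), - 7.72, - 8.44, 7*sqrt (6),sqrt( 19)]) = [ - 8.44,  -  7.72, - 7, - 3,  -  0.16, sqrt(11) /11, exp(-1 ), sqrt ( 2)/2, 1.24,sqrt(7 ), sqrt(13), 4,sqrt (19 ), sqrt(19 ), 5.61, 9 , 9,  7 * sqrt( 6) ] 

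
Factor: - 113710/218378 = - 415/797 = - 5^1*83^1*797^( - 1) 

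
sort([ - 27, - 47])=[ - 47, - 27 ]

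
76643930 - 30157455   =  46486475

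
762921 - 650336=112585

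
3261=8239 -4978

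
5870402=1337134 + 4533268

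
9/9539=9/9539= 0.00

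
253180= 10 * 25318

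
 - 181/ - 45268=181/45268  =  0.00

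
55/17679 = 55/17679 =0.00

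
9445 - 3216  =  6229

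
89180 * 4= 356720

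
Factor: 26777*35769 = 957786513= 3^1*11923^1*26777^1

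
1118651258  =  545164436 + 573486822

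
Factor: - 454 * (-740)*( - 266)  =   - 2^4*5^1*7^1*19^1 * 37^1*227^1 = - 89365360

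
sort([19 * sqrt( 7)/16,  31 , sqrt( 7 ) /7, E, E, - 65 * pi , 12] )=[ - 65 * pi, sqrt( 7 ) /7,E,E,19*sqrt( 7 ) /16,12,31 ]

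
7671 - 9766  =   - 2095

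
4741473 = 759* 6247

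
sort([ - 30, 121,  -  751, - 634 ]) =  [ - 751, - 634,-30,121 ]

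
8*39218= 313744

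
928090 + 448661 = 1376751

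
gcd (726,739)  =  1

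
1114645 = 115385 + 999260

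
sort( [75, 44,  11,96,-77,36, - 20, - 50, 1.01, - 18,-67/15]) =[ - 77, - 50, - 20, - 18, - 67/15,1.01,  11, 36, 44,75,96]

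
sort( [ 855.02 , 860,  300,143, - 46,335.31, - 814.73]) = [  -  814.73,-46,143,  300, 335.31,855.02, 860 ]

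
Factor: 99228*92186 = 2^3*3^1 * 8269^1*46093^1 = 9147432408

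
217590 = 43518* 5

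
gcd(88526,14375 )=1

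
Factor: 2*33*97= 2^1*3^1  *  11^1 * 97^1  =  6402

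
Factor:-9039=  - 3^1*23^1*131^1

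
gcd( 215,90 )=5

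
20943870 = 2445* 8566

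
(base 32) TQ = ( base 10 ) 954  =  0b1110111010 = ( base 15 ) 439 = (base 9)1270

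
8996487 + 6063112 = 15059599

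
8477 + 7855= 16332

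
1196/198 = 6 + 4/99 = 6.04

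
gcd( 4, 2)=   2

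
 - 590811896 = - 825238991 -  - 234427095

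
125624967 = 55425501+70199466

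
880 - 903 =-23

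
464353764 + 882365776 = 1346719540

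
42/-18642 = - 1+3100/3107 = -  0.00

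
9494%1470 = 674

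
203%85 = 33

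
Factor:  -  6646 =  - 2^1*3323^1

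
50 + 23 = 73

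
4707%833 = 542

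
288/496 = 18/31 =0.58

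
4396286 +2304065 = 6700351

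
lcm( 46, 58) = 1334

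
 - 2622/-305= 8 + 182/305 = 8.60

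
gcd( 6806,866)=2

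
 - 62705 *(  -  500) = 31352500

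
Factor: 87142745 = 5^1 * 23^1*757763^1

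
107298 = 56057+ 51241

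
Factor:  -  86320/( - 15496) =830/149 = 2^1*5^1*83^1*149^ (-1) 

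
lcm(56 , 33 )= 1848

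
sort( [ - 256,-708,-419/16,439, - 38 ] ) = [ -708, - 256, - 38, - 419/16, 439]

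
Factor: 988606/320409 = 2^1* 3^(-3) *79^1*6257^1*11867^( - 1) 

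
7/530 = 7/530 = 0.01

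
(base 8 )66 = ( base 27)20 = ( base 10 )54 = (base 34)1k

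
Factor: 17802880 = 2^7*5^1*27817^1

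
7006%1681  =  282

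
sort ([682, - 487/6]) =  [ - 487/6, 682]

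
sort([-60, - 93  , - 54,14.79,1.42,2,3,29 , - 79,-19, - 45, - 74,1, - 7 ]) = [ - 93, - 79 ,-74 , - 60, - 54,-45,-19,-7,1,1.42,2,  3,14.79,  29 ]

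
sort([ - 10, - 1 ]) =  [-10, - 1 ] 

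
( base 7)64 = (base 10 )46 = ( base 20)26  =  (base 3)1201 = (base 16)2E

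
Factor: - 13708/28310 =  - 2^1*5^ ( - 1)*19^( - 1)*23^1= - 46/95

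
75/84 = 25/28 =0.89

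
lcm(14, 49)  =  98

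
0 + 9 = 9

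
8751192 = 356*24582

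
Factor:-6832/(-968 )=2^1*7^1 * 11^( - 2)*61^1 = 854/121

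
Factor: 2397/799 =3= 3^1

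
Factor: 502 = 2^1*251^1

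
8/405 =8/405 = 0.02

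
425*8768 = 3726400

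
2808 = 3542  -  734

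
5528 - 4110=1418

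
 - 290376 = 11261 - 301637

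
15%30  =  15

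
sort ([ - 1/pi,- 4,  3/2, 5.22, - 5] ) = [ - 5, - 4, - 1/pi,3/2,5.22 ] 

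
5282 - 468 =4814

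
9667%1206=19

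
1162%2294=1162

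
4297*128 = 550016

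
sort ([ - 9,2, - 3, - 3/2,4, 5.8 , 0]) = [ - 9, - 3, - 3/2 , 0,2, 4,5.8 ] 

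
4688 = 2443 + 2245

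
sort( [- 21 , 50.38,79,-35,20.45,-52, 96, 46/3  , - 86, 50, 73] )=[-86, - 52, - 35,-21, 46/3, 20.45,50,50.38,73,79,  96 ] 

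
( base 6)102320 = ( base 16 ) 2088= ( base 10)8328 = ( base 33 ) 7LC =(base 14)306c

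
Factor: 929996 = 2^2*232499^1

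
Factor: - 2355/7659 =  - 3^( - 1 )*5^1*23^( - 1 )*37^(-1 )*157^1 = -785/2553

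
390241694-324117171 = 66124523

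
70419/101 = 70419/101 = 697.22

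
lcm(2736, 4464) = 84816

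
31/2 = 31/2 = 15.50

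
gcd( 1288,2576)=1288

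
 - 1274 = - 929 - 345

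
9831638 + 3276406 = 13108044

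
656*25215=16541040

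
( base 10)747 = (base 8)1353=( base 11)61A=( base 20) 1H7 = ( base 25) 14M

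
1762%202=146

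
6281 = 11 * 571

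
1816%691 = 434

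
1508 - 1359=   149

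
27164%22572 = 4592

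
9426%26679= 9426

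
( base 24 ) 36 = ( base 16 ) 4E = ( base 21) 3F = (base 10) 78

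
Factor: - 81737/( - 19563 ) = 3^ (-1 )*6521^( - 1 )*81737^1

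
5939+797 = 6736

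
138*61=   8418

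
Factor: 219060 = 2^2*3^2*5^1*1217^1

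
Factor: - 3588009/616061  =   - 3^1 * 43^( - 1 )*14327^( - 1 )*1196003^1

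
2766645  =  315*8783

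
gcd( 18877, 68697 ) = 1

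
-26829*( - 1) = 26829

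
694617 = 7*99231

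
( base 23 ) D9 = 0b100110100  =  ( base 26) bm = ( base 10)308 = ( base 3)102102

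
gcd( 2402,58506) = 2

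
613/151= 4  +  9/151 = 4.06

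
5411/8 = 676  +  3/8 = 676.38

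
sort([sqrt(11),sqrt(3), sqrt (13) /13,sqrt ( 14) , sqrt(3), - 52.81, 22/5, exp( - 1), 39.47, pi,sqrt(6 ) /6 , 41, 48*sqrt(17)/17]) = [ - 52.81 , sqrt( 13) /13, exp( -1),  sqrt(6 ) /6, sqrt ( 3 ), sqrt( 3), pi,sqrt(11),sqrt(14 ), 22/5,  48*sqrt(17 ) /17 , 39.47, 41 ] 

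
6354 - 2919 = 3435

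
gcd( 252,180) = 36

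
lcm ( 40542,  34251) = 1986558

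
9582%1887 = 147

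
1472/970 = 736/485 = 1.52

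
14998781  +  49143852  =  64142633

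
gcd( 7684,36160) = 452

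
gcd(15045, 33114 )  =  3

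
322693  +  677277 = 999970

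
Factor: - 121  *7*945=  - 800415 = - 3^3*5^1*7^2*11^2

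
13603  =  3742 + 9861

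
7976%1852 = 568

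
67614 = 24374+43240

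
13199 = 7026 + 6173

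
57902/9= 6433 + 5/9 =6433.56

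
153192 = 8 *19149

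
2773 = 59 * 47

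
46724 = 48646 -1922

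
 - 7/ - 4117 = 7/4117 = 0.00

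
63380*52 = 3295760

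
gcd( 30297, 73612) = 1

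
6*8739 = 52434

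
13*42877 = 557401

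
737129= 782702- 45573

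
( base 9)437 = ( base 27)D7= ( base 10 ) 358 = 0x166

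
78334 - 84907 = -6573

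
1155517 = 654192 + 501325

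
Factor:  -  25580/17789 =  - 2^2*5^1*1279^1*17789^( - 1 )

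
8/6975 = 8/6975 = 0.00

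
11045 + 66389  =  77434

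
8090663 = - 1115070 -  - 9205733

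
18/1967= 18/1967  =  0.01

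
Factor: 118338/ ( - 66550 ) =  - 489/275 =- 3^1*5^ (-2)*11^( - 1)* 163^1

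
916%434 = 48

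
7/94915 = 7/94915  =  0.00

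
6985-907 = 6078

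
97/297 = 97/297 = 0.33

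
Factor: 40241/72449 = 13^( - 1)*5573^( - 1)*40241^1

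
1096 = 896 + 200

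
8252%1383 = 1337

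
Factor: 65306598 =2^1*3^1*7^1*89^1*17471^1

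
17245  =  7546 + 9699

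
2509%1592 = 917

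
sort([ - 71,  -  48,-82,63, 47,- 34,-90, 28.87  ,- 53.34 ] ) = [  -  90, - 82,  -  71, - 53.34,  -  48,  -  34, 28.87, 47,63]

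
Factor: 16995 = 3^1* 5^1* 11^1* 103^1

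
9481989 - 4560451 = 4921538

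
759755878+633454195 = 1393210073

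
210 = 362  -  152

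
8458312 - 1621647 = 6836665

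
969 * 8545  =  8280105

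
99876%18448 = 7636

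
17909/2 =8954 + 1/2 = 8954.50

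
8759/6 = 8759/6 = 1459.83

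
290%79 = 53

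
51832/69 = 51832/69 =751.19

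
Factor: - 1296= - 2^4*3^4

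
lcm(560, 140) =560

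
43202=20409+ 22793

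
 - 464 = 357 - 821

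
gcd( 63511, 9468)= 1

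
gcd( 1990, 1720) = 10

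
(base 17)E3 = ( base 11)1aa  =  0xF1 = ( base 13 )157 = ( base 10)241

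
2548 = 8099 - 5551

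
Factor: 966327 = 3^1*322109^1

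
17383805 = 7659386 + 9724419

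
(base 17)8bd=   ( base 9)3401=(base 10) 2512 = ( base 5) 40022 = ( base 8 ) 4720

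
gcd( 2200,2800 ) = 200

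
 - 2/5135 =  - 1 + 5133/5135 = - 0.00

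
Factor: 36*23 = 2^2*3^2*23^1 = 828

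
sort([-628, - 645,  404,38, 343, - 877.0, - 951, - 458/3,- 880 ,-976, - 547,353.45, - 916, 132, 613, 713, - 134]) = [ - 976, - 951 ,-916, - 880,  -  877.0,  -  645, - 628, - 547,  -  458/3, -134,38,132,343,353.45,404 , 613,713]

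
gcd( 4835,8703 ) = 967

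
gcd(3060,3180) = 60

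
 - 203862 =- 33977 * 6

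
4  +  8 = 12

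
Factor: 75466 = 2^1*97^1*389^1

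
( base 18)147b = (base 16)1C61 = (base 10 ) 7265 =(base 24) ceh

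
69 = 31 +38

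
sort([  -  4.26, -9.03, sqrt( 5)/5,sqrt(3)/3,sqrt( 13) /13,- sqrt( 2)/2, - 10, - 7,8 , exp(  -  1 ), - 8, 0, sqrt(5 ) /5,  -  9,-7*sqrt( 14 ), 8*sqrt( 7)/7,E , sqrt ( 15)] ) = [ - 7*sqrt (14), - 10, - 9.03, -9,- 8, - 7 , - 4.26,-sqrt( 2)/2,0, sqrt( 13 ) /13,exp( - 1 ),sqrt( 5 ) /5, sqrt( 5) /5, sqrt( 3 ) /3,E , 8*sqrt( 7) /7, sqrt( 15 ), 8]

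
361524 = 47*7692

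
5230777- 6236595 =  - 1005818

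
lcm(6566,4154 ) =203546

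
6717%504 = 165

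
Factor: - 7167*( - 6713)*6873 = 3^2*7^2*29^1 * 79^1*137^1 * 2389^1 = 330674263983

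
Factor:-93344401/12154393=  -29^( - 1)*113^( - 1)*419^1*3709^(-1)* 222779^1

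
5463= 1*5463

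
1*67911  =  67911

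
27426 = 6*4571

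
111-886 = -775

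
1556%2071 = 1556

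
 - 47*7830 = -368010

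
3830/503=7 + 309/503 = 7.61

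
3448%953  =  589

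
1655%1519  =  136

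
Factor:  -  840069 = - 3^2 * 31^1 * 3011^1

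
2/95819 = 2/95819 = 0.00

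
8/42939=8/42939 = 0.00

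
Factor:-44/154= -2^1 * 7^( - 1) = - 2/7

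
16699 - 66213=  - 49514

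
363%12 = 3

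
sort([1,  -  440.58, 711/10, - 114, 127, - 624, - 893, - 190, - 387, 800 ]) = [ - 893, - 624, - 440.58, - 387, - 190, - 114,  1,711/10,127,800 ] 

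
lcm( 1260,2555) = 91980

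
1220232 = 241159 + 979073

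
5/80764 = 5/80764 = 0.00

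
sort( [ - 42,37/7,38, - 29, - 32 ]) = [ - 42,-32 , - 29, 37/7,38]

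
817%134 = 13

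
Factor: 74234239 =74234239^1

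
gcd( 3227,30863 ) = 7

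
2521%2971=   2521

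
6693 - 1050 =5643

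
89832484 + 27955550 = 117788034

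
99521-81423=18098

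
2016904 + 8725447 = 10742351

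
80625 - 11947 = 68678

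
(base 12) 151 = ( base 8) 315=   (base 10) 205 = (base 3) 21121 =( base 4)3031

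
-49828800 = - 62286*800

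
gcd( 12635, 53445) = 35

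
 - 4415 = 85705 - 90120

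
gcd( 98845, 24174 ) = 1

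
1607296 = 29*55424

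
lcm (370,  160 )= 5920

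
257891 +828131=1086022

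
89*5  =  445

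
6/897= 2/299 = 0.01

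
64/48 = 1 + 1/3 = 1.33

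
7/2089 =7/2089 = 0.00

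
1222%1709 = 1222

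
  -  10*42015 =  - 420150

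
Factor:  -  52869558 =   -  2^1*3^1*7^1 *17^1*74047^1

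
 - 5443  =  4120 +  - 9563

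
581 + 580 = 1161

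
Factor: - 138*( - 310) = 2^2*3^1*5^1*23^1 * 31^1 =42780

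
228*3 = 684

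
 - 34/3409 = -1 + 3375/3409 = - 0.01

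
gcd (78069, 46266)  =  3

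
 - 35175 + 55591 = 20416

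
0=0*19941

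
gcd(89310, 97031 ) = 1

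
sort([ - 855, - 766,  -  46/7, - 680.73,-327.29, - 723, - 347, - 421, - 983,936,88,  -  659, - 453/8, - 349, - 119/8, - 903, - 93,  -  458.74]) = [-983 , - 903,  -  855, - 766, - 723 , - 680.73 , - 659, -458.74 ,- 421, - 349, - 347,- 327.29, - 93, - 453/8, - 119/8, - 46/7, 88, 936]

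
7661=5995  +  1666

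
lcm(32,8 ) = 32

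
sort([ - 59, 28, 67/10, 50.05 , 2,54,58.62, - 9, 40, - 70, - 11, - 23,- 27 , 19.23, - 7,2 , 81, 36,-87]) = [ -87,-70,-59,- 27, - 23,  -  11, - 9, - 7 , 2,2, 67/10, 19.23, 28, 36,40, 50.05,54, 58.62, 81] 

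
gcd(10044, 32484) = 12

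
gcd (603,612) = 9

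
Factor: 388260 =2^2*3^3 *5^1*719^1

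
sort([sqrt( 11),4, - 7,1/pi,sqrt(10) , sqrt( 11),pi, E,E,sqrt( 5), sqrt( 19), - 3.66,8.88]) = [ - 7, - 3.66, 1/pi,sqrt(5 ),E, E,  pi,sqrt( 10),sqrt( 11),sqrt( 11), 4,  sqrt(19),8.88 ]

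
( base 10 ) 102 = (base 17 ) 60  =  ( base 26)3O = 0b1100110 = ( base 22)4e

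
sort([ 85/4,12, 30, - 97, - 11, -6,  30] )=[ - 97 , - 11,-6, 12,85/4,30,30] 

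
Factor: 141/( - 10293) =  - 1/73 = - 73^( - 1)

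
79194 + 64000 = 143194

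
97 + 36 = 133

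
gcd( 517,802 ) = 1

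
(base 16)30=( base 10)48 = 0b110000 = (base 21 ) 26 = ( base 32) 1g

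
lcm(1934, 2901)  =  5802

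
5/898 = 5/898=0.01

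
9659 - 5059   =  4600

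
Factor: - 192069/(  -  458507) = 3^2*7^ ( - 1) * 17^(-1)* 3853^(- 1 ) * 21341^1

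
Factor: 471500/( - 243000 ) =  - 943/486 = - 2^( - 1 )*3^( - 5 )*23^1*41^1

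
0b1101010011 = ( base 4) 31103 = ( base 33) pq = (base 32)QJ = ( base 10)851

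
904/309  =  2 + 286/309  =  2.93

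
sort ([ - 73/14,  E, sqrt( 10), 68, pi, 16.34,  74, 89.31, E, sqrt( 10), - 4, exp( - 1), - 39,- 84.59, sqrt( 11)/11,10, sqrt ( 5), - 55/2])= [-84.59, - 39, - 55/2, - 73/14,-4, sqrt (11 ) /11,  exp( - 1 ) , sqrt( 5) , E,E,pi,sqrt ( 10 ),sqrt ( 10),10,16.34,68,74, 89.31 ] 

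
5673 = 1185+4488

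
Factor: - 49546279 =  - 17^1 *2914487^1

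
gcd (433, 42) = 1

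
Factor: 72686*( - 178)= - 12938108  =  - 2^2*89^1*36343^1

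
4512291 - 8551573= - 4039282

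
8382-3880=4502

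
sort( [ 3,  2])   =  [ 2, 3] 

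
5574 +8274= 13848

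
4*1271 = 5084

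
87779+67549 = 155328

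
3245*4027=13067615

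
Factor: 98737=98737^1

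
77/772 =77/772 = 0.10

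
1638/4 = 409+1/2 =409.50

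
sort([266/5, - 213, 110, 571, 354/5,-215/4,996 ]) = [ - 213,-215/4, 266/5, 354/5, 110, 571,  996 ]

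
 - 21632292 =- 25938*834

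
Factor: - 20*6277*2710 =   -  340213400 = - 2^3 * 5^2*271^1*6277^1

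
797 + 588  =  1385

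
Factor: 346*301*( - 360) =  - 37492560 = - 2^4*3^2 * 5^1*7^1*43^1*173^1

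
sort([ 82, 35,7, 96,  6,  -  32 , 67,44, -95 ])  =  [ - 95,- 32, 6,  7 , 35,  44,67,82,96]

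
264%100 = 64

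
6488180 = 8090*802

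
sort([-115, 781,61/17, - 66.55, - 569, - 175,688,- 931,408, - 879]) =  [-931,  -  879, - 569 , - 175 ,  -  115, - 66.55,61/17,408 , 688,781]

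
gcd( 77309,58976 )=97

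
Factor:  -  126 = - 2^1*3^2*7^1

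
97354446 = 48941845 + 48412601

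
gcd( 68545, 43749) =1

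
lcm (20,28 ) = 140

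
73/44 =1 + 29/44 = 1.66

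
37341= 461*81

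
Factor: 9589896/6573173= 2^3*3^2*23^1*5791^1*6573173^( - 1 )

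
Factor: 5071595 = 5^1*1014319^1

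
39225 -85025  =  -45800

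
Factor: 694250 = 2^1 *5^3*2777^1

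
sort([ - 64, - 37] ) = [ - 64, - 37 ]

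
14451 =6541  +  7910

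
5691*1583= 9008853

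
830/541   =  830/541 = 1.53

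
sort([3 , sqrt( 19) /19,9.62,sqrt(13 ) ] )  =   [sqrt( 19 )/19,  3,sqrt( 13),9.62 ]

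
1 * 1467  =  1467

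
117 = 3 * 39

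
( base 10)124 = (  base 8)174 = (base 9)147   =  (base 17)75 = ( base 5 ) 444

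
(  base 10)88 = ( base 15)5d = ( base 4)1120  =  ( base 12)74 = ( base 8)130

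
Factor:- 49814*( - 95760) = 2^5*3^2*5^1*7^1*19^1*24907^1  =  4770188640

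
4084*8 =32672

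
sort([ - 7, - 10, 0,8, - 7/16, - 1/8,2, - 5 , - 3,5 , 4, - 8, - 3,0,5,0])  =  [ - 10, - 8, - 7 , - 5, - 3, - 3,-7/16, - 1/8,0,0,0, 2, 4,5,5, 8]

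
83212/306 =271 + 143/153 = 271.93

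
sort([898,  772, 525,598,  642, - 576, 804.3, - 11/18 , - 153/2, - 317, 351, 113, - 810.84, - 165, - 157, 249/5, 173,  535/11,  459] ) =[ -810.84, -576 , - 317, - 165, - 157 , - 153/2, - 11/18, 535/11,249/5, 113, 173,351,459, 525,598, 642,772, 804.3,898]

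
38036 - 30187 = 7849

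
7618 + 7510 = 15128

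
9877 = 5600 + 4277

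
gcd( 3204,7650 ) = 18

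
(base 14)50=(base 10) 70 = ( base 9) 77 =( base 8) 106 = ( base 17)42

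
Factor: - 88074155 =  - 5^1 *13^1*1354987^1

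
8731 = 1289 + 7442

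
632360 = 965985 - 333625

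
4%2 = 0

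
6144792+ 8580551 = 14725343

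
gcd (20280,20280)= 20280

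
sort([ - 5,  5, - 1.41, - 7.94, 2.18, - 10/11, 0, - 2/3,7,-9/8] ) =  [-7.94, - 5, - 1.41,-9/8, - 10/11,-2/3, 0, 2.18,  5,7] 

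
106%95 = 11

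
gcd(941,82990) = 1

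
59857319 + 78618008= 138475327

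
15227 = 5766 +9461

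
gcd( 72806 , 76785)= 1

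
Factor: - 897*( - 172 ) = 2^2*3^1*13^1*23^1*43^1 = 154284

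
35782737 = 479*74703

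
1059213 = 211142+848071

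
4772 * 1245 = 5941140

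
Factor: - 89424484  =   - 2^2 * 22356121^1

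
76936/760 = 9617/95 = 101.23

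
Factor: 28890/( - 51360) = -2^( - 4)*3^2  =  - 9/16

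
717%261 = 195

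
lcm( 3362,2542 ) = 104222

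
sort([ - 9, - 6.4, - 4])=[ - 9, -6.4, - 4]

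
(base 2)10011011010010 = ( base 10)9938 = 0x26D2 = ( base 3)111122002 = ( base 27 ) dh2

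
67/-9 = - 8 + 5/9 = - 7.44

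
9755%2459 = 2378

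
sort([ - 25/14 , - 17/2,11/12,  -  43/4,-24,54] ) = [ - 24,-43/4,- 17/2, - 25/14,11/12, 54]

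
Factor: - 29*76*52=  -  2^4*13^1*19^1*29^1 = - 114608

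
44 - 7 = 37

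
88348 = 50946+37402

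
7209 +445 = 7654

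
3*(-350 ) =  - 1050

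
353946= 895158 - 541212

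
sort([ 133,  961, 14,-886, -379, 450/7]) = [ - 886, - 379, 14, 450/7 , 133, 961]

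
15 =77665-77650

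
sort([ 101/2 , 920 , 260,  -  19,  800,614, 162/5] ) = [-19,  162/5, 101/2,260,614,800, 920] 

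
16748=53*316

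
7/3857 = 1/551 = 0.00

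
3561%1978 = 1583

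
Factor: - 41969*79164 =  - 2^2*3^3 * 733^1 * 41969^1= -3322433916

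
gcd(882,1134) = 126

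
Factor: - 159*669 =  - 106371  =  - 3^2*53^1*223^1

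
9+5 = 14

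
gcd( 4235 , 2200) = 55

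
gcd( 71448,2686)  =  2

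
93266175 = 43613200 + 49652975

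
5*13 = 65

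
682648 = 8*85331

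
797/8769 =797/8769 = 0.09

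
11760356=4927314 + 6833042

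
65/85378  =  65/85378  =  0.00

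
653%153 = 41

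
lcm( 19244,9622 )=19244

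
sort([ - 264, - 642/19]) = [ - 264 ,  -  642/19]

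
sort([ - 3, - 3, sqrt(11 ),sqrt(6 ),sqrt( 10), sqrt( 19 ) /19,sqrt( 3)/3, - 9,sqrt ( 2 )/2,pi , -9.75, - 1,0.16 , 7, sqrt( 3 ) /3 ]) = [  -  9.75,-9, - 3, - 3, - 1 , 0.16,sqrt( 19)/19, sqrt( 3 )/3,  sqrt( 3)/3, sqrt( 2)/2, sqrt( 6),pi,  sqrt( 10),sqrt(11),7] 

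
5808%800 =208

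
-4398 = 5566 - 9964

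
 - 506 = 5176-5682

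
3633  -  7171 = -3538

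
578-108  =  470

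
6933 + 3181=10114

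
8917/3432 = 8917/3432 = 2.60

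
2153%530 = 33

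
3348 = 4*837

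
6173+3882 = 10055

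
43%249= 43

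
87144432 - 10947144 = 76197288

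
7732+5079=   12811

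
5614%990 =664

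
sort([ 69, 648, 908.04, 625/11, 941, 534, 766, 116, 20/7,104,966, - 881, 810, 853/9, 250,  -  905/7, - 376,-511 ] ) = [- 881, - 511, - 376, - 905/7,20/7,625/11, 69, 853/9, 104, 116,250, 534 , 648, 766,810,908.04,941,966]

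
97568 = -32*(-3049 )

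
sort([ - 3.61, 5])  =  [  -  3.61,5 ] 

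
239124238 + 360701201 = 599825439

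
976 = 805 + 171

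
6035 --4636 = 10671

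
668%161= 24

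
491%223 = 45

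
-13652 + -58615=-72267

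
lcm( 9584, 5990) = 47920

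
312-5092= - 4780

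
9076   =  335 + 8741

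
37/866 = 37/866 = 0.04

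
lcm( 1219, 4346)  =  99958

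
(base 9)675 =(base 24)n2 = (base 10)554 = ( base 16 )22A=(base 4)20222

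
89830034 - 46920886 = 42909148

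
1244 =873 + 371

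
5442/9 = 1814/3 = 604.67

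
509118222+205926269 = 715044491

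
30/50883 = 10/16961  =  0.00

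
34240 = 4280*8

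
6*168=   1008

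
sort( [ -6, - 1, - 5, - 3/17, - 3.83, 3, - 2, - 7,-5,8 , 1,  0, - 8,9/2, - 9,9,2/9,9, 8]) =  [ - 9, - 8, - 7, - 6,-5, - 5, -3.83, - 2, - 1, - 3/17,0,2/9,1,3,9/2,8,8,9,9 ]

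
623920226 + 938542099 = 1562462325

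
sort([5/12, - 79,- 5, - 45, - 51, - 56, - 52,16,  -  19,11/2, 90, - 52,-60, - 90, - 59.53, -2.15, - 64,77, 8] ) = [-90, - 79, - 64, - 60, -59.53, - 56, - 52, - 52, - 51,  -  45,  -  19, - 5, - 2.15, 5/12,11/2, 8,16,77,90 ] 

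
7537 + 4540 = 12077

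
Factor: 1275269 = 1275269^1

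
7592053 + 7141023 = 14733076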